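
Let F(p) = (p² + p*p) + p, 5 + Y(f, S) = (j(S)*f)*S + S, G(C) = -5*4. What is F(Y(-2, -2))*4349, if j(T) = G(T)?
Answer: 65456799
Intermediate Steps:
G(C) = -20
j(T) = -20
Y(f, S) = -5 + S - 20*S*f (Y(f, S) = -5 + ((-20*f)*S + S) = -5 + (-20*S*f + S) = -5 + (S - 20*S*f) = -5 + S - 20*S*f)
F(p) = p + 2*p² (F(p) = (p² + p²) + p = 2*p² + p = p + 2*p²)
F(Y(-2, -2))*4349 = ((-5 - 2 - 20*(-2)*(-2))*(1 + 2*(-5 - 2 - 20*(-2)*(-2))))*4349 = ((-5 - 2 - 80)*(1 + 2*(-5 - 2 - 80)))*4349 = -87*(1 + 2*(-87))*4349 = -87*(1 - 174)*4349 = -87*(-173)*4349 = 15051*4349 = 65456799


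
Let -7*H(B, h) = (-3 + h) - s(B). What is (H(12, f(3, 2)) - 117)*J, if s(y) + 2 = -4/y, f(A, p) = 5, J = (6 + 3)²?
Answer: -66690/7 ≈ -9527.1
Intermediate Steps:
J = 81 (J = 9² = 81)
s(y) = -2 - 4/y
H(B, h) = ⅐ - 4/(7*B) - h/7 (H(B, h) = -((-3 + h) - (-2 - 4/B))/7 = -((-3 + h) + (2 + 4/B))/7 = -(-1 + h + 4/B)/7 = ⅐ - 4/(7*B) - h/7)
(H(12, f(3, 2)) - 117)*J = ((⅐)*(-4 + 12 - 1*12*5)/12 - 117)*81 = ((⅐)*(1/12)*(-4 + 12 - 60) - 117)*81 = ((⅐)*(1/12)*(-52) - 117)*81 = (-13/21 - 117)*81 = -2470/21*81 = -66690/7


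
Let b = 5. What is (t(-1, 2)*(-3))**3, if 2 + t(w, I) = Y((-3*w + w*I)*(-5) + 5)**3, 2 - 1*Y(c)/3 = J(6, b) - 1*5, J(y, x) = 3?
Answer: -138830899752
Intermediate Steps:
Y(c) = 12 (Y(c) = 6 - 3*(3 - 1*5) = 6 - 3*(3 - 5) = 6 - 3*(-2) = 6 + 6 = 12)
t(w, I) = 1726 (t(w, I) = -2 + 12**3 = -2 + 1728 = 1726)
(t(-1, 2)*(-3))**3 = (1726*(-3))**3 = (-5178)**3 = -138830899752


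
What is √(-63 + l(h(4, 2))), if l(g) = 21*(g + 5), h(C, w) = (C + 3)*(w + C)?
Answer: 2*√231 ≈ 30.397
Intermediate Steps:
h(C, w) = (3 + C)*(C + w)
l(g) = 105 + 21*g (l(g) = 21*(5 + g) = 105 + 21*g)
√(-63 + l(h(4, 2))) = √(-63 + (105 + 21*(4² + 3*4 + 3*2 + 4*2))) = √(-63 + (105 + 21*(16 + 12 + 6 + 8))) = √(-63 + (105 + 21*42)) = √(-63 + (105 + 882)) = √(-63 + 987) = √924 = 2*√231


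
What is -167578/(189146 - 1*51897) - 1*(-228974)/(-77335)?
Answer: -44386097156/10614151415 ≈ -4.1818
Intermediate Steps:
-167578/(189146 - 1*51897) - 1*(-228974)/(-77335) = -167578/(189146 - 51897) + 228974*(-1/77335) = -167578/137249 - 228974/77335 = -44386097156/10614151415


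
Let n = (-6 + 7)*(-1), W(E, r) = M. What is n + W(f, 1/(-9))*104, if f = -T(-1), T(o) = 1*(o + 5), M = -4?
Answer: -417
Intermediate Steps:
T(o) = 5 + o (T(o) = 1*(5 + o) = 5 + o)
f = -4 (f = -(5 - 1) = -1*4 = -4)
W(E, r) = -4
n = -1 (n = 1*(-1) = -1)
n + W(f, 1/(-9))*104 = -1 - 4*104 = -1 - 416 = -417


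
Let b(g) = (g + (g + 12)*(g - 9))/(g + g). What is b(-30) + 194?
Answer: 914/5 ≈ 182.80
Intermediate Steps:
b(g) = (g + (-9 + g)*(12 + g))/(2*g) (b(g) = (g + (12 + g)*(-9 + g))/((2*g)) = (g + (-9 + g)*(12 + g))*(1/(2*g)) = (g + (-9 + g)*(12 + g))/(2*g))
b(-30) + 194 = (2 + (½)*(-30) - 54/(-30)) + 194 = (2 - 15 - 54*(-1/30)) + 194 = (2 - 15 + 9/5) + 194 = -56/5 + 194 = 914/5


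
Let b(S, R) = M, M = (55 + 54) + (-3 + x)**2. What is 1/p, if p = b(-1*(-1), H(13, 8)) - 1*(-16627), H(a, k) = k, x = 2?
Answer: 1/16737 ≈ 5.9748e-5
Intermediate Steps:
M = 110 (M = (55 + 54) + (-3 + 2)**2 = 109 + (-1)**2 = 109 + 1 = 110)
b(S, R) = 110
p = 16737 (p = 110 - 1*(-16627) = 110 + 16627 = 16737)
1/p = 1/16737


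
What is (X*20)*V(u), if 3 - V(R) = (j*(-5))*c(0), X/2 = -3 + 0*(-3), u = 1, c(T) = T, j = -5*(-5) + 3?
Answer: -360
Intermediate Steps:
j = 28 (j = 25 + 3 = 28)
X = -6 (X = 2*(-3 + 0*(-3)) = 2*(-3 + 0) = 2*(-3) = -6)
V(R) = 3 (V(R) = 3 - 28*(-5)*0 = 3 - (-140)*0 = 3 - 1*0 = 3 + 0 = 3)
(X*20)*V(u) = -6*20*3 = -120*3 = -360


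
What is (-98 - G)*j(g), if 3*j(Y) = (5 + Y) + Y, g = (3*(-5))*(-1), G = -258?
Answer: 5600/3 ≈ 1866.7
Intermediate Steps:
g = 15 (g = -15*(-1) = 15)
j(Y) = 5/3 + 2*Y/3 (j(Y) = ((5 + Y) + Y)/3 = (5 + 2*Y)/3 = 5/3 + 2*Y/3)
(-98 - G)*j(g) = (-98 - 1*(-258))*(5/3 + (⅔)*15) = (-98 + 258)*(5/3 + 10) = 160*(35/3) = 5600/3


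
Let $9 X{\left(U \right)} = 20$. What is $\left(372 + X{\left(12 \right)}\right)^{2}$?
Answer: $\frac{11343424}{81} \approx 1.4004 \cdot 10^{5}$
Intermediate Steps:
$X{\left(U \right)} = \frac{20}{9}$ ($X{\left(U \right)} = \frac{1}{9} \cdot 20 = \frac{20}{9}$)
$\left(372 + X{\left(12 \right)}\right)^{2} = \left(372 + \frac{20}{9}\right)^{2} = \left(\frac{3368}{9}\right)^{2} = \frac{11343424}{81}$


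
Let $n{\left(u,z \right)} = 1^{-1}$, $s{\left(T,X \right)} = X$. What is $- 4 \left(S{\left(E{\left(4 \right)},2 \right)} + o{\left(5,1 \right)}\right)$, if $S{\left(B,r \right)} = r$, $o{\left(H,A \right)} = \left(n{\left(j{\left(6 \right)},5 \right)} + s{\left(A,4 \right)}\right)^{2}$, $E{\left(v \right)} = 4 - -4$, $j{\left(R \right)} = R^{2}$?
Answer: $-108$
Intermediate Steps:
$E{\left(v \right)} = 8$ ($E{\left(v \right)} = 4 + 4 = 8$)
$n{\left(u,z \right)} = 1$
$o{\left(H,A \right)} = 25$ ($o{\left(H,A \right)} = \left(1 + 4\right)^{2} = 5^{2} = 25$)
$- 4 \left(S{\left(E{\left(4 \right)},2 \right)} + o{\left(5,1 \right)}\right) = - 4 \left(2 + 25\right) = \left(-4\right) 27 = -108$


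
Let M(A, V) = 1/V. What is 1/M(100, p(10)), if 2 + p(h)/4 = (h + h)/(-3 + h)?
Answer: 24/7 ≈ 3.4286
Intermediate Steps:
p(h) = -8 + 8*h/(-3 + h) (p(h) = -8 + 4*((h + h)/(-3 + h)) = -8 + 4*((2*h)/(-3 + h)) = -8 + 4*(2*h/(-3 + h)) = -8 + 8*h/(-3 + h))
1/M(100, p(10)) = 1/(1/(24/(-3 + 10))) = 1/(1/(24/7)) = 1/(7/24) = 24/7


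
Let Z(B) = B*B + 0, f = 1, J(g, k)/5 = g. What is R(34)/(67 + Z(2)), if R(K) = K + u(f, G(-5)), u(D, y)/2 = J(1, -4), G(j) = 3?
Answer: 44/71 ≈ 0.61972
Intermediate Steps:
J(g, k) = 5*g
u(D, y) = 10 (u(D, y) = 2*(5*1) = 2*5 = 10)
Z(B) = B² (Z(B) = B² + 0 = B²)
R(K) = 10 + K (R(K) = K + 10 = 10 + K)
R(34)/(67 + Z(2)) = (10 + 34)/(67 + 2²) = 44/(67 + 4) = 44/71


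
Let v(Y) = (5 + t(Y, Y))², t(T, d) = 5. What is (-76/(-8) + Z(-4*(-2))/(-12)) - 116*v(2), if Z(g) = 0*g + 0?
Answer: -23181/2 ≈ -11591.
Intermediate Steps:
Z(g) = 0 (Z(g) = 0 + 0 = 0)
v(Y) = 100 (v(Y) = (5 + 5)² = 10² = 100)
(-76/(-8) + Z(-4*(-2))/(-12)) - 116*v(2) = (-76/(-8) + 0/(-12)) - 116*100 = (-76*(-⅛) + 0*(-1/12)) - 11600 = (19/2 + 0) - 11600 = 19/2 - 11600 = -23181/2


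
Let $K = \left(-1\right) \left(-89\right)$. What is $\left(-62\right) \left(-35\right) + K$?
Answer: $2259$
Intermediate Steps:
$K = 89$
$\left(-62\right) \left(-35\right) + K = \left(-62\right) \left(-35\right) + 89 = 2170 + 89 = 2259$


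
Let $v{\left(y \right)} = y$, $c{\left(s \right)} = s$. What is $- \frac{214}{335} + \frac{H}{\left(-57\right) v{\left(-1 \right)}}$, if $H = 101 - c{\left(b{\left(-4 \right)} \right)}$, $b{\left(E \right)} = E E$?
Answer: $\frac{16277}{19095} \approx 0.85242$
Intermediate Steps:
$b{\left(E \right)} = E^{2}$
$H = 85$ ($H = 101 - \left(-4\right)^{2} = 101 - 16 = 85$)
$- \frac{214}{335} + \frac{H}{\left(-57\right) v{\left(-1 \right)}} = - \frac{214}{335} + \frac{85}{\left(-57\right) \left(-1\right)} = \left(-214\right) \frac{1}{335} + \frac{85}{57} = - \frac{214}{335} + 85 \cdot \frac{1}{57} = - \frac{214}{335} + \frac{85}{57} = \frac{16277}{19095}$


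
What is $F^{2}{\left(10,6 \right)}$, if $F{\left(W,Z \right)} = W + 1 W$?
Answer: $400$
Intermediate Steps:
$F{\left(W,Z \right)} = 2 W$ ($F{\left(W,Z \right)} = W + W = 2 W$)
$F^{2}{\left(10,6 \right)} = \left(2 \cdot 10\right)^{2} = 20^{2} = 400$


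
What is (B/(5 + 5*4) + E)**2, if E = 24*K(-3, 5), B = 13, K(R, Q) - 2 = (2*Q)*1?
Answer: 52027369/625 ≈ 83244.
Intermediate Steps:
K(R, Q) = 2 + 2*Q (K(R, Q) = 2 + (2*Q)*1 = 2 + 2*Q)
E = 288 (E = 24*(2 + 2*5) = 24*(2 + 10) = 24*12 = 288)
(B/(5 + 5*4) + E)**2 = (13/(5 + 5*4) + 288)**2 = (13/(5 + 20) + 288)**2 = (13/25 + 288)**2 = (7213/25)**2 = 52027369/625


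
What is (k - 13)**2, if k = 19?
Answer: 36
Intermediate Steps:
(k - 13)**2 = (19 - 13)**2 = 6**2 = 36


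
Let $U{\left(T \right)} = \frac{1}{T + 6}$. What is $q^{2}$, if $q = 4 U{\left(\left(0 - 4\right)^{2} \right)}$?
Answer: $\frac{4}{121} \approx 0.033058$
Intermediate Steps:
$U{\left(T \right)} = \frac{1}{6 + T}$
$q = \frac{2}{11}$ ($q = \frac{4}{6 + \left(0 - 4\right)^{2}} = \frac{4}{6 + \left(-4\right)^{2}} = \frac{4}{6 + 16} = \frac{4}{22} = 4 \cdot \frac{1}{22} = \frac{2}{11} \approx 0.18182$)
$q^{2} = \left(\frac{2}{11}\right)^{2} = \frac{4}{121}$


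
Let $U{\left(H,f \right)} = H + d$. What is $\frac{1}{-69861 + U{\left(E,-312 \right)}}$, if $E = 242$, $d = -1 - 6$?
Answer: $- \frac{1}{69626} \approx -1.4362 \cdot 10^{-5}$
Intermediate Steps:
$d = -7$ ($d = -1 - 6 = -7$)
$U{\left(H,f \right)} = -7 + H$ ($U{\left(H,f \right)} = H - 7 = -7 + H$)
$\frac{1}{-69861 + U{\left(E,-312 \right)}} = \frac{1}{-69861 + \left(-7 + 242\right)} = \frac{1}{-69861 + 235} = \frac{1}{-69626} = - \frac{1}{69626}$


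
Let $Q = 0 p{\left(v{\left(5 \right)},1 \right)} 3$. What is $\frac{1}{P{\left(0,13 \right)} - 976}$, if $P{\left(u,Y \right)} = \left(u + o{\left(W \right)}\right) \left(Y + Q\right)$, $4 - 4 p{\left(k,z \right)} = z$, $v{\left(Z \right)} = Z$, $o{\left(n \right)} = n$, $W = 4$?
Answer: $- \frac{1}{924} \approx -0.0010823$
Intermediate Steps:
$p{\left(k,z \right)} = 1 - \frac{z}{4}$
$Q = 0$ ($Q = 0 \left(1 - \frac{1}{4}\right) 3 = 0 \cdot \frac{3}{4} \cdot 3 = 0 \cdot 3 = 0$)
$P{\left(u,Y \right)} = Y \left(4 + u\right)$ ($P{\left(u,Y \right)} = \left(u + 4\right) \left(Y + 0\right) = \left(4 + u\right) Y = Y \left(4 + u\right)$)
$\frac{1}{P{\left(0,13 \right)} - 976} = \frac{1}{13 \left(4 + 0\right) - 976} = \frac{1}{13 \cdot 4 - 976} = \frac{1}{52 - 976} = \frac{1}{-924} = - \frac{1}{924}$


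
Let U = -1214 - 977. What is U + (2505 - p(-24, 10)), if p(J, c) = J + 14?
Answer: 324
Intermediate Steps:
p(J, c) = 14 + J
U = -2191
U + (2505 - p(-24, 10)) = -2191 + (2505 - (14 - 24)) = -2191 + (2505 - 1*(-10)) = -2191 + (2505 + 10) = -2191 + 2515 = 324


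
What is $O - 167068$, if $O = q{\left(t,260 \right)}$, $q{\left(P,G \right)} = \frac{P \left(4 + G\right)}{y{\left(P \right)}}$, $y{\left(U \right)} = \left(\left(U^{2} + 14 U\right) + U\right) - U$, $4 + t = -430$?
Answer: $- \frac{5847402}{35} \approx -1.6707 \cdot 10^{5}$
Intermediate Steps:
$t = -434$ ($t = -4 - 430 = -434$)
$y{\left(U \right)} = U^{2} + 14 U$ ($y{\left(U \right)} = \left(U^{2} + 15 U\right) - U = U^{2} + 14 U$)
$q{\left(P,G \right)} = \frac{4 + G}{14 + P}$ ($q{\left(P,G \right)} = \frac{P \left(4 + G\right)}{P \left(14 + P\right)} = P \left(4 + G\right) \frac{1}{P \left(14 + P\right)} = \frac{4 + G}{14 + P}$)
$O = - \frac{22}{35}$ ($O = \frac{4 + 260}{14 - 434} = \frac{1}{-420} \cdot 264 = \left(- \frac{1}{420}\right) 264 = - \frac{22}{35} \approx -0.62857$)
$O - 167068 = - \frac{22}{35} - 167068 = - \frac{5847402}{35}$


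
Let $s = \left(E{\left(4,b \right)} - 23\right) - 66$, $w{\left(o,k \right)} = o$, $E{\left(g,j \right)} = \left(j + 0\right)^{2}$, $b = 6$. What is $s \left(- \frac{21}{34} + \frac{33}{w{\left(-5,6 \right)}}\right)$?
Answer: $\frac{65031}{170} \approx 382.54$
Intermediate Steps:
$E{\left(g,j \right)} = j^{2}$
$s = -53$ ($s = \left(6^{2} - 23\right) - 66 = \left(36 - 23\right) - 66 = 13 - 66 = -53$)
$s \left(- \frac{21}{34} + \frac{33}{w{\left(-5,6 \right)}}\right) = - 53 \left(- \frac{21}{34} + \frac{33}{-5}\right) = - 53 \left(\left(-21\right) \frac{1}{34} + 33 \left(- \frac{1}{5}\right)\right) = - 53 \left(- \frac{21}{34} - \frac{33}{5}\right) = \left(-53\right) \left(- \frac{1227}{170}\right) = \frac{65031}{170}$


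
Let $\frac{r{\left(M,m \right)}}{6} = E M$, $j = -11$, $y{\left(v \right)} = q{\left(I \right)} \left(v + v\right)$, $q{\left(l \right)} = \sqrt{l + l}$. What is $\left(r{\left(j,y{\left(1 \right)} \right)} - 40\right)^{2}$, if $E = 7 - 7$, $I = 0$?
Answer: $1600$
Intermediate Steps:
$q{\left(l \right)} = \sqrt{2} \sqrt{l}$ ($q{\left(l \right)} = \sqrt{2 l} = \sqrt{2} \sqrt{l}$)
$E = 0$ ($E = 7 - 7 = 0$)
$y{\left(v \right)} = 0$ ($y{\left(v \right)} = \sqrt{2} \sqrt{0} \left(v + v\right) = \sqrt{2} \cdot 0 \cdot 2 v = 0 \cdot 2 v = 0$)
$r{\left(M,m \right)} = 0$ ($r{\left(M,m \right)} = 6 \cdot 0 M = 6 \cdot 0 = 0$)
$\left(r{\left(j,y{\left(1 \right)} \right)} - 40\right)^{2} = \left(0 - 40\right)^{2} = \left(-40\right)^{2} = 1600$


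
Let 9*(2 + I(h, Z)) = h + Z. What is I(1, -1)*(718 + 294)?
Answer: -2024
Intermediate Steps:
I(h, Z) = -2 + Z/9 + h/9 (I(h, Z) = -2 + (h + Z)/9 = -2 + (Z + h)/9 = -2 + (Z/9 + h/9) = -2 + Z/9 + h/9)
I(1, -1)*(718 + 294) = (-2 + (1/9)*(-1) + (1/9)*1)*(718 + 294) = (-2 - 1/9 + 1/9)*1012 = -2*1012 = -2024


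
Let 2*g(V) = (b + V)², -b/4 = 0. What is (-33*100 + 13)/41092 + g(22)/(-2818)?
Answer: -9603515/57898628 ≈ -0.16587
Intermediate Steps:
b = 0 (b = -4*0 = 0)
g(V) = V²/2 (g(V) = (0 + V)²/2 = V²/2)
(-33*100 + 13)/41092 + g(22)/(-2818) = (-33*100 + 13)/41092 + ((½)*22²)/(-2818) = (-3300 + 13)*(1/41092) + ((½)*484)*(-1/2818) = -3287*1/41092 + 242*(-1/2818) = -3287/41092 - 121/1409 = -9603515/57898628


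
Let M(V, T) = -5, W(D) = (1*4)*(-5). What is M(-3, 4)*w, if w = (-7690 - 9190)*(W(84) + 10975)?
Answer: 924602000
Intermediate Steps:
W(D) = -20 (W(D) = 4*(-5) = -20)
w = -184920400 (w = (-7690 - 9190)*(-20 + 10975) = -16880*10955 = -184920400)
M(-3, 4)*w = -5*(-184920400) = 924602000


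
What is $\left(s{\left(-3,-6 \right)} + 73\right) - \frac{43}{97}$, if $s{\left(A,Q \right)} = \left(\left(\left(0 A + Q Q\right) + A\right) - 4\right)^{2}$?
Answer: $\frac{88615}{97} \approx 913.56$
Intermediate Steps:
$s{\left(A,Q \right)} = \left(-4 + A + Q^{2}\right)^{2}$ ($s{\left(A,Q \right)} = \left(\left(\left(0 + Q^{2}\right) + A\right) - 4\right)^{2} = \left(\left(Q^{2} + A\right) - 4\right)^{2} = \left(\left(A + Q^{2}\right) - 4\right)^{2} = \left(-4 + A + Q^{2}\right)^{2}$)
$\left(s{\left(-3,-6 \right)} + 73\right) - \frac{43}{97} = \left(\left(-4 - 3 + \left(-6\right)^{2}\right)^{2} + 73\right) - \frac{43}{97} = \left(\left(-4 - 3 + 36\right)^{2} + 73\right) - \frac{43}{97} = \left(29^{2} + 73\right) - \frac{43}{97} = \left(841 + 73\right) - \frac{43}{97} = 914 - \frac{43}{97} = \frac{88615}{97}$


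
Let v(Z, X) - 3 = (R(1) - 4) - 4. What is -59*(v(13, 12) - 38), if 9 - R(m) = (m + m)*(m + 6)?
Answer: 2832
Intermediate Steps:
R(m) = 9 - 2*m*(6 + m) (R(m) = 9 - (m + m)*(m + 6) = 9 - 2*m*(6 + m))
v(Z, X) = -10 (v(Z, X) = 3 + (((9 - 12*1 - 2*1²) - 4) - 4) = 3 + (((9 - 12 - 2*1) - 4) - 4) = 3 + (((9 - 12 - 2) - 4) - 4) = 3 + ((-5 - 4) - 4) = 3 + (-9 - 4) = 3 - 13 = -10)
-59*(v(13, 12) - 38) = -59*(-10 - 38) = -59*(-48) = 2832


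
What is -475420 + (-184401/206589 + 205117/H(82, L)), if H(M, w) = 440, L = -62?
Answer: -1308272268719/2754520 ≈ -4.7495e+5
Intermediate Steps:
-475420 + (-184401/206589 + 205117/H(82, L)) = -475420 + (-184401/206589 + 205117/440) = -475420 + (-184401*1/206589 + 205117*(1/440)) = -475420 + (-61467/68863 + 18647/40) = -475420 + 1281629681/2754520 = -1308272268719/2754520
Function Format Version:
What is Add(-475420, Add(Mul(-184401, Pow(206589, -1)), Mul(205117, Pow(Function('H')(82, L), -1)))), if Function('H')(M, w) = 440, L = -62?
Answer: Rational(-1308272268719, 2754520) ≈ -4.7495e+5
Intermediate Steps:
Add(-475420, Add(Mul(-184401, Pow(206589, -1)), Mul(205117, Pow(Function('H')(82, L), -1)))) = Add(-475420, Add(Mul(-184401, Pow(206589, -1)), Mul(205117, Pow(440, -1)))) = Add(-475420, Add(Mul(-184401, Rational(1, 206589)), Mul(205117, Rational(1, 440)))) = Add(-475420, Add(Rational(-61467, 68863), Rational(18647, 40))) = Add(-475420, Rational(1281629681, 2754520)) = Rational(-1308272268719, 2754520)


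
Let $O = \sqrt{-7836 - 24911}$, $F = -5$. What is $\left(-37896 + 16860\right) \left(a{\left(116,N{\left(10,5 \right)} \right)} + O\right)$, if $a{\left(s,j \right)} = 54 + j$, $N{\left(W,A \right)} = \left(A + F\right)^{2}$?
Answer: $-1135944 - 21036 i \sqrt{32747} \approx -1.1359 \cdot 10^{6} - 3.8067 \cdot 10^{6} i$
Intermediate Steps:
$N{\left(W,A \right)} = \left(-5 + A\right)^{2}$ ($N{\left(W,A \right)} = \left(A - 5\right)^{2} = \left(-5 + A\right)^{2}$)
$O = i \sqrt{32747}$ ($O = \sqrt{-32747} = i \sqrt{32747} \approx 180.96 i$)
$\left(-37896 + 16860\right) \left(a{\left(116,N{\left(10,5 \right)} \right)} + O\right) = \left(-37896 + 16860\right) \left(\left(54 + \left(-5 + 5\right)^{2}\right) + i \sqrt{32747}\right) = - 21036 \left(\left(54 + 0^{2}\right) + i \sqrt{32747}\right) = - 21036 \left(\left(54 + 0\right) + i \sqrt{32747}\right) = - 21036 \left(54 + i \sqrt{32747}\right) = -1135944 - 21036 i \sqrt{32747}$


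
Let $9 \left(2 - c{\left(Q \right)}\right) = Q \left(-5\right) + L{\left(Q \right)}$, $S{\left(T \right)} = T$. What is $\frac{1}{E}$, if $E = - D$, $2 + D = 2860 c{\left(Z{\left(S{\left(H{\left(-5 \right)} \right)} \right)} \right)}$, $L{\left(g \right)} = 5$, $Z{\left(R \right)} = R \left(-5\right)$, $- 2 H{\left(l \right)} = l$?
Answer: $\frac{1}{15732} \approx 6.3565 \cdot 10^{-5}$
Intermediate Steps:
$H{\left(l \right)} = - \frac{l}{2}$
$Z{\left(R \right)} = - 5 R$
$c{\left(Q \right)} = \frac{13}{9} + \frac{5 Q}{9}$ ($c{\left(Q \right)} = 2 - \frac{Q \left(-5\right) + 5}{9} = 2 - \frac{- 5 Q + 5}{9} = 2 - \frac{5 - 5 Q}{9} = 2 + \left(- \frac{5}{9} + \frac{5 Q}{9}\right) = \frac{13}{9} + \frac{5 Q}{9}$)
$D = -15732$ ($D = -2 + 2860 \left(\frac{13}{9} + \frac{5 \left(- 5 \left(\left(- \frac{1}{2}\right) \left(-5\right)\right)\right)}{9}\right) = -2 + 2860 \left(\frac{13}{9} + \frac{5 \left(\left(-5\right) \frac{5}{2}\right)}{9}\right) = -2 + 2860 \left(\frac{13}{9} + \frac{5}{9} \left(- \frac{25}{2}\right)\right) = -2 + 2860 \left(\frac{13}{9} - \frac{125}{18}\right) = -2 + 2860 \left(- \frac{11}{2}\right) = -2 - 15730 = -15732$)
$E = 15732$ ($E = \left(-1\right) \left(-15732\right) = 15732$)
$\frac{1}{E} = \frac{1}{15732}$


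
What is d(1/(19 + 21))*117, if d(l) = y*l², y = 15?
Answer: 351/320 ≈ 1.0969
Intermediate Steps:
d(l) = 15*l²
d(1/(19 + 21))*117 = (15*(1/(19 + 21))²)*117 = (15*(1/40)²)*117 = (15*(1/1600))*117 = (3/320)*117 = 351/320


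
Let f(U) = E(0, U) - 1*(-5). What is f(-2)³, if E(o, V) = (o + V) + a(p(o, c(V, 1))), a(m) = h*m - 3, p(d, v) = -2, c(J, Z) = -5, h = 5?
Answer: -1000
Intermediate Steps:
a(m) = -3 + 5*m (a(m) = 5*m - 3 = -3 + 5*m)
E(o, V) = -13 + V + o (E(o, V) = (o + V) + (-3 + 5*(-2)) = (V + o) + (-3 - 10) = (V + o) - 13 = -13 + V + o)
f(U) = -8 + U (f(U) = (-13 + U + 0) - 1*(-5) = (-13 + U) + 5 = -8 + U)
f(-2)³ = (-8 - 2)³ = (-10)³ = -1000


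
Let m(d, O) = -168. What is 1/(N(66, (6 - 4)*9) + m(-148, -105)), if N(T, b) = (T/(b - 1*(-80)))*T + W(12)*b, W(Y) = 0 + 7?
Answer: 49/120 ≈ 0.40833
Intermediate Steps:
W(Y) = 7
N(T, b) = 7*b + T²/(80 + b) (N(T, b) = (T/(b - 1*(-80)))*T + 7*b = (T/(b + 80))*T + 7*b = (T/(80 + b))*T + 7*b = T²/(80 + b) + 7*b = 7*b + T²/(80 + b))
1/(N(66, (6 - 4)*9) + m(-148, -105)) = 1/((66² + 7*((6 - 4)*9)² + 560*((6 - 4)*9))/(80 + (6 - 4)*9) - 168) = 1/((4356 + 7*(2*9)² + 560*(2*9))/(80 + 2*9) - 168) = 1/((4356 + 7*18² + 560*18)/(80 + 18) - 168) = 1/((4356 + 7*324 + 10080)/98 - 168) = 1/((4356 + 2268 + 10080)/98 - 168) = 1/((1/98)*16704 - 168) = 1/(8352/49 - 168) = 1/(120/49) = 49/120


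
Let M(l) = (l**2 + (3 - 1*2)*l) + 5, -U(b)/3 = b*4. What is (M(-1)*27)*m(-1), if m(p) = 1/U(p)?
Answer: 45/4 ≈ 11.250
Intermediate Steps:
U(b) = -12*b (U(b) = -3*b*4 = -12*b)
M(l) = 5 + l + l**2 (M(l) = (l**2 + (3 - 2)*l) + 5 = (l**2 + 1*l) + 5 = (l**2 + l) + 5 = (l + l**2) + 5 = 5 + l + l**2)
m(p) = -1/(12*p) (m(p) = 1/(-12*p) = -1/(12*p))
(M(-1)*27)*m(-1) = ((5 - 1 + (-1)**2)*27)*(-1/12/(-1)) = ((5 - 1 + 1)*27)*(-1/12*(-1)) = (5*27)*(1/12) = 135*(1/12) = 45/4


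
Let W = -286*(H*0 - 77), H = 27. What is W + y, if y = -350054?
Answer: -328032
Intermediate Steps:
W = 22022 (W = -286*(27*0 - 77) = -286*(0 - 77) = -286*(-77) = 22022)
W + y = 22022 - 350054 = -328032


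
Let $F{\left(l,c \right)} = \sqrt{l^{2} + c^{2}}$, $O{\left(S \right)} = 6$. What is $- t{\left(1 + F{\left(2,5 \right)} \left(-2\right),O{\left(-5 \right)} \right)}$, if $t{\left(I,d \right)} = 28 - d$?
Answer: $-22$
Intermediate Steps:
$F{\left(l,c \right)} = \sqrt{c^{2} + l^{2}}$
$- t{\left(1 + F{\left(2,5 \right)} \left(-2\right),O{\left(-5 \right)} \right)} = - (28 - 6) = \left(-1\right) 22 = -22$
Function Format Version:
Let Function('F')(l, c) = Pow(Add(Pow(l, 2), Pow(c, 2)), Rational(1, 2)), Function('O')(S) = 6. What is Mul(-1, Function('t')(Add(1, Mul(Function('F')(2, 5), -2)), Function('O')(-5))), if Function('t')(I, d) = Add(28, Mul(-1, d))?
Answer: -22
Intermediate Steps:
Function('F')(l, c) = Pow(Add(Pow(c, 2), Pow(l, 2)), Rational(1, 2))
Mul(-1, Function('t')(Add(1, Mul(Function('F')(2, 5), -2)), Function('O')(-5))) = Mul(-1, Add(28, Mul(-1, 6))) = Mul(-1, Add(28, -6)) = Mul(-1, 22) = -22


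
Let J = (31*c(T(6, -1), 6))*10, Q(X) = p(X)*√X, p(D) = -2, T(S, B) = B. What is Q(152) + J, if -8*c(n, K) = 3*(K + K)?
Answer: -1395 - 4*√38 ≈ -1419.7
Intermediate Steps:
Q(X) = -2*√X
c(n, K) = -3*K/4 (c(n, K) = -3*(K + K)/8 = -3*2*K/8 = -3*K/4)
J = -1395 (J = (31*(-¾*6))*10 = (31*(-9/2))*10 = -279/2*10 = -1395)
Q(152) + J = -4*√38 - 1395 = -1395 - 4*√38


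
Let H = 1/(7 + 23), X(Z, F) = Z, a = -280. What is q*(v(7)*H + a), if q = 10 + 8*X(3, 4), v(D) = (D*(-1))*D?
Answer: -143633/15 ≈ -9575.5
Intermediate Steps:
v(D) = -D² (v(D) = (-D)*D = -D²)
H = 1/30 ≈ 0.033333
q = 34 (q = 10 + 8*3 = 10 + 24 = 34)
q*(v(7)*H + a) = 34*(-1*7²*(1/30) - 280) = 34*(-1*49*(1/30) - 280) = 34*(-49*1/30 - 280) = 34*(-49/30 - 280) = 34*(-8449/30) = -143633/15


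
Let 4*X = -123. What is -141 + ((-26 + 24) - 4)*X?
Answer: 87/2 ≈ 43.500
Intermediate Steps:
X = -123/4 (X = (¼)*(-123) = -123/4 ≈ -30.750)
-141 + ((-26 + 24) - 4)*X = -141 + ((-26 + 24) - 4)*(-123/4) = -141 + (-2 - 4)*(-123/4) = -141 - 6*(-123/4) = -141 + 369/2 = 87/2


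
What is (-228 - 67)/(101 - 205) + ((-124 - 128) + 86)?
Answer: -16969/104 ≈ -163.16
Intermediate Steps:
(-228 - 67)/(101 - 205) + ((-124 - 128) + 86) = -295/(-104) + (-252 + 86) = -295*(-1/104) - 166 = 295/104 - 166 = -16969/104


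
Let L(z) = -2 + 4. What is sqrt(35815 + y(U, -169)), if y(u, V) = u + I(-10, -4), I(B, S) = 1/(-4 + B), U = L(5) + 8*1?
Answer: sqrt(7021686)/14 ≈ 189.27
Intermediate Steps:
L(z) = 2
U = 10 (U = 2 + 8*1 = 2 + 8 = 10)
y(u, V) = -1/14 + u (y(u, V) = u + 1/(-4 - 10) = u + 1/(-14) = u - 1/14 = -1/14 + u)
sqrt(35815 + y(U, -169)) = sqrt(35815 + (-1/14 + 10)) = sqrt(35815 + 139/14) = sqrt(501549/14) = sqrt(7021686)/14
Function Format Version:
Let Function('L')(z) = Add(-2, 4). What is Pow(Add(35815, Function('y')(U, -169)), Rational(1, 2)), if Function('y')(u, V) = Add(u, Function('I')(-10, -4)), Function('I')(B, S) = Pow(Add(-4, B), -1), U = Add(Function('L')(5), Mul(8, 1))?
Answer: Mul(Rational(1, 14), Pow(7021686, Rational(1, 2))) ≈ 189.27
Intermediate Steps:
Function('L')(z) = 2
U = 10 (U = Add(2, Mul(8, 1)) = Add(2, 8) = 10)
Function('y')(u, V) = Add(Rational(-1, 14), u) (Function('y')(u, V) = Add(u, Pow(Add(-4, -10), -1)) = Add(u, Pow(-14, -1)) = Add(u, Rational(-1, 14)) = Add(Rational(-1, 14), u))
Pow(Add(35815, Function('y')(U, -169)), Rational(1, 2)) = Pow(Add(35815, Add(Rational(-1, 14), 10)), Rational(1, 2)) = Pow(Add(35815, Rational(139, 14)), Rational(1, 2)) = Pow(Rational(501549, 14), Rational(1, 2)) = Mul(Rational(1, 14), Pow(7021686, Rational(1, 2)))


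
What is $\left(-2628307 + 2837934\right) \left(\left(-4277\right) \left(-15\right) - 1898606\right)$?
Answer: $-384550459777$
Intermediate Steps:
$\left(-2628307 + 2837934\right) \left(\left(-4277\right) \left(-15\right) - 1898606\right) = 209627 \left(64155 - 1898606\right) = 209627 \left(-1834451\right) = -384550459777$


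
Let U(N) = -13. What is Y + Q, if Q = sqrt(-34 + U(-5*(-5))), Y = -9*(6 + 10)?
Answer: -144 + I*sqrt(47) ≈ -144.0 + 6.8557*I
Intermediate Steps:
Y = -144 (Y = -9*16 = -144)
Q = I*sqrt(47) (Q = sqrt(-34 - 13) = sqrt(-47) = I*sqrt(47) ≈ 6.8557*I)
Y + Q = -144 + I*sqrt(47)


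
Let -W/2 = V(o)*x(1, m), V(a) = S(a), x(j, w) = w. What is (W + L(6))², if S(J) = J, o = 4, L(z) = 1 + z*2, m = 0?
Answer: 169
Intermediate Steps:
L(z) = 1 + 2*z
V(a) = a
W = 0 (W = -8*0 = -2*0 = 0)
(W + L(6))² = (0 + (1 + 2*6))² = (0 + (1 + 12))² = (0 + 13)² = 13² = 169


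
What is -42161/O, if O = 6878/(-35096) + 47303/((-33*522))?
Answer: 6372252496764/444656629 ≈ 14331.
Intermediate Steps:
O = -444656629/151140924 (O = 6878*(-1/35096) + 47303/(-17226) = -3439/17548 + 47303*(-1/17226) = -3439/17548 - 47303/17226 = -444656629/151140924 ≈ -2.9420)
-42161/O = -42161/(-444656629/151140924) = -42161*(-151140924/444656629) = 6372252496764/444656629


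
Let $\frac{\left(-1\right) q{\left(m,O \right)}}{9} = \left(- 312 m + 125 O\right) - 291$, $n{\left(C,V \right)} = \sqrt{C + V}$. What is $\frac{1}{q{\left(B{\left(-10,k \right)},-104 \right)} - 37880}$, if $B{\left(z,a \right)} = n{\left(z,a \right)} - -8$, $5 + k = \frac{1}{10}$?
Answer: $\frac{521015}{54878748413} - \frac{1404 i \sqrt{1490}}{54878748413} \approx 9.4939 \cdot 10^{-6} - 9.8754 \cdot 10^{-7} i$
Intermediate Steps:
$k = - \frac{49}{10}$ ($k = -5 + \frac{1}{10} = - \frac{49}{10} \approx -4.9$)
$B{\left(z,a \right)} = 8 + \sqrt{a + z}$ ($B{\left(z,a \right)} = \sqrt{z + a} - -8 = \sqrt{a + z} + 8 = 8 + \sqrt{a + z}$)
$q{\left(m,O \right)} = 2619 - 1125 O + 2808 m$ ($q{\left(m,O \right)} = - 9 \left(\left(- 312 m + 125 O\right) - 291\right) = - 9 \left(-291 - 312 m + 125 O\right) = 2619 - 1125 O + 2808 m$)
$\frac{1}{q{\left(B{\left(-10,k \right)},-104 \right)} - 37880} = \frac{1}{\left(2619 - -117000 + 2808 \left(8 + \sqrt{- \frac{49}{10} - 10}\right)\right) - 37880} = \frac{1}{\left(2619 + 117000 + 2808 \left(8 + \sqrt{- \frac{149}{10}}\right)\right) - 37880} = \frac{1}{\left(2619 + 117000 + 2808 \left(8 + \frac{i \sqrt{1490}}{10}\right)\right) - 37880} = \frac{1}{\left(2619 + 117000 + \left(22464 + \frac{1404 i \sqrt{1490}}{5}\right)\right) - 37880} = \frac{1}{\left(142083 + \frac{1404 i \sqrt{1490}}{5}\right) - 37880} = \frac{1}{104203 + \frac{1404 i \sqrt{1490}}{5}}$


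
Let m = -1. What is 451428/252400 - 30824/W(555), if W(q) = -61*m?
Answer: -1938110123/3849100 ≈ -503.52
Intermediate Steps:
W(q) = 61 (W(q) = -61*(-1) = 61)
451428/252400 - 30824/W(555) = 451428/252400 - 30824/61 = 451428*(1/252400) - 30824*1/61 = 112857/63100 - 30824/61 = -1938110123/3849100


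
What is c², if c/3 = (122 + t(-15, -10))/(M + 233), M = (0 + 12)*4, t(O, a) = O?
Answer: 103041/78961 ≈ 1.3050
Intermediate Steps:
M = 48 (M = 12*4 = 48)
c = 321/281 (c = 3*((122 - 15)/(48 + 233)) = 3*(107/281) = 321/281 ≈ 1.1423)
c² = (321/281)² = 103041/78961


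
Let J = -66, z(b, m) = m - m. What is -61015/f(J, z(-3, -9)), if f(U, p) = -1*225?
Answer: 12203/45 ≈ 271.18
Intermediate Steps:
z(b, m) = 0
f(U, p) = -225
-61015/f(J, z(-3, -9)) = -61015/(-225) = -61015*(-1/225) = 12203/45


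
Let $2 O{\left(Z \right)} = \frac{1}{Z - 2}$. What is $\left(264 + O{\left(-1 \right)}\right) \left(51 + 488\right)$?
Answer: $\frac{853237}{6} \approx 1.4221 \cdot 10^{5}$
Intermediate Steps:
$O{\left(Z \right)} = \frac{1}{2 \left(-2 + Z\right)}$ ($O{\left(Z \right)} = \frac{1}{2 \left(Z - 2\right)} = \frac{1}{2 \left(-2 + Z\right)}$)
$\left(264 + O{\left(-1 \right)}\right) \left(51 + 488\right) = \left(264 + \frac{1}{2 \left(-2 - 1\right)}\right) \left(51 + 488\right) = \left(264 + \frac{1}{2 \left(-3\right)}\right) 539 = \left(264 + \frac{1}{2} \left(- \frac{1}{3}\right)\right) 539 = \left(264 - \frac{1}{6}\right) 539 = \frac{1583}{6} \cdot 539 = \frac{853237}{6}$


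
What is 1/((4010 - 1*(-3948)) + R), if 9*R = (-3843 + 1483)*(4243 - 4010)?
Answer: -9/478258 ≈ -1.8818e-5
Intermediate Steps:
R = -549880/9 (R = ((-3843 + 1483)*(4243 - 4010))/9 = (-2360*233)/9 = (⅑)*(-549880) = -549880/9 ≈ -61098.)
1/((4010 - 1*(-3948)) + R) = 1/((4010 - 1*(-3948)) - 549880/9) = 1/((4010 + 3948) - 549880/9) = 1/(7958 - 549880/9) = 1/(-478258/9) = -9/478258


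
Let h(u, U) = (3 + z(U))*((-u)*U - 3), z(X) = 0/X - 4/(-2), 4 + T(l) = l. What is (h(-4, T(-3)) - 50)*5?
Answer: -1025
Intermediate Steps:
T(l) = -4 + l
z(X) = 2 (z(X) = 0 - 4*(-½) = 0 + 2 = 2)
h(u, U) = -15 - 5*U*u (h(u, U) = (3 + 2)*((-u)*U - 3) = 5*(-U*u - 3) = 5*(-3 - U*u) = -15 - 5*U*u)
(h(-4, T(-3)) - 50)*5 = ((-15 - 5*(-4 - 3)*(-4)) - 50)*5 = ((-15 - 5*(-7)*(-4)) - 50)*5 = ((-15 - 140) - 50)*5 = (-155 - 50)*5 = -205*5 = -1025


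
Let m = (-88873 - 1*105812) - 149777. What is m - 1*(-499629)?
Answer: 155167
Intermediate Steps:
m = -344462 (m = (-88873 - 105812) - 149777 = -194685 - 149777 = -344462)
m - 1*(-499629) = -344462 - 1*(-499629) = -344462 + 499629 = 155167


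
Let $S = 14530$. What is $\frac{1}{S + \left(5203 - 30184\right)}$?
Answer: $- \frac{1}{10451} \approx -9.5685 \cdot 10^{-5}$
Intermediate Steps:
$\frac{1}{S + \left(5203 - 30184\right)} = \frac{1}{14530 + \left(5203 - 30184\right)} = \frac{1}{14530 - 24981} = \frac{1}{-10451} = - \frac{1}{10451}$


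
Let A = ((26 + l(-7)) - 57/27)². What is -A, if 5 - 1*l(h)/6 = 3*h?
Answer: -2621161/81 ≈ -32360.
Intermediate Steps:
l(h) = 30 - 18*h
A = 2621161/81 (A = ((26 + (30 - 18*(-7))) - 57/27)² = ((26 + (30 + 126)) - 57*1/27)² = ((26 + 156) - 19/9)² = (182 - 19/9)² = (1619/9)² = 2621161/81 ≈ 32360.)
-A = -1*2621161/81 = -2621161/81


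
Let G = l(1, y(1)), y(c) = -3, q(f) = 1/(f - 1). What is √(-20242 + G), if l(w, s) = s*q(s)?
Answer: I*√80965/2 ≈ 142.27*I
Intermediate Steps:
q(f) = 1/(-1 + f)
l(w, s) = s/(-1 + s)
G = ¾ (G = -3/(-1 - 3) = -3/(-4) = -3*(-¼) = ¾ ≈ 0.75000)
√(-20242 + G) = √(-20242 + ¾) = √(-80965/4) = I*√80965/2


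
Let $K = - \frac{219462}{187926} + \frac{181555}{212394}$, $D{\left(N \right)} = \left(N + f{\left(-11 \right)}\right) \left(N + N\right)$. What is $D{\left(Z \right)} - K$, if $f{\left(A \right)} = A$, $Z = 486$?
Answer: $\frac{3071411687496983}{6652392474} \approx 4.617 \cdot 10^{5}$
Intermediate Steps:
$D{\left(N \right)} = 2 N \left(-11 + N\right)$ ($D{\left(N \right)} = \left(N - 11\right) \left(N + N\right) = \left(-11 + N\right) 2 N = 2 N \left(-11 + N\right)$)
$K = - \frac{2082251183}{6652392474}$ ($K = \left(-219462\right) \frac{1}{187926} + 181555 \cdot \frac{1}{212394} = - \frac{36577}{31321} + \frac{181555}{212394} = - \frac{2082251183}{6652392474} \approx -0.31301$)
$D{\left(Z \right)} - K = 2 \cdot 486 \left(-11 + 486\right) - - \frac{2082251183}{6652392474} = 2 \cdot 486 \cdot 475 + \frac{2082251183}{6652392474} = 461700 + \frac{2082251183}{6652392474} = \frac{3071411687496983}{6652392474}$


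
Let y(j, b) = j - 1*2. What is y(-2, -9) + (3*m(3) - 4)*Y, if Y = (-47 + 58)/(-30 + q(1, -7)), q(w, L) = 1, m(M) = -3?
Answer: 27/29 ≈ 0.93103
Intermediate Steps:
y(j, b) = -2 + j (y(j, b) = j - 2 = -2 + j)
Y = -11/29 (Y = (-47 + 58)/(-30 + 1) = 11/(-29) = 11*(-1/29) = -11/29 ≈ -0.37931)
y(-2, -9) + (3*m(3) - 4)*Y = (-2 - 2) + (3*(-3) - 4)*(-11/29) = -4 + (-9 - 4)*(-11/29) = -4 - 13*(-11/29) = -4 + 143/29 = 27/29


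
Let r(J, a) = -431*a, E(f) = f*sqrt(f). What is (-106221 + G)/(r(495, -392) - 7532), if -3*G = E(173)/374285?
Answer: -106221/161420 - 173*sqrt(173)/181251254100 ≈ -0.65804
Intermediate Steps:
E(f) = f**(3/2)
G = -173*sqrt(173)/1122855 (G = -173**(3/2)/(3*374285) = -173*sqrt(173)/(3*374285) = -173*sqrt(173)/1122855 ≈ -0.0020265)
(-106221 + G)/(r(495, -392) - 7532) = (-106221 - 173*sqrt(173)/1122855)/(-431*(-392) - 7532) = (-106221 - 173*sqrt(173)/1122855)/(168952 - 7532) = (-106221 - 173*sqrt(173)/1122855)/161420 = (-106221 - 173*sqrt(173)/1122855)*(1/161420) = -106221/161420 - 173*sqrt(173)/181251254100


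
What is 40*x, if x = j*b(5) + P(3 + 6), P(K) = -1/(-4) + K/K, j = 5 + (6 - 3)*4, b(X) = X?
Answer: 3450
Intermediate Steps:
j = 17 (j = 5 + 3*4 = 5 + 12 = 17)
P(K) = 5/4 (P(K) = -1*(-1/4) + 1 = 1/4 + 1 = 5/4)
x = 345/4 (x = 17*5 + 5/4 = 85 + 5/4 = 345/4 ≈ 86.250)
40*x = 40*(345/4) = 3450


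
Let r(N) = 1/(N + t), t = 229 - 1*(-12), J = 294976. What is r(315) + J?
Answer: 164006657/556 ≈ 2.9498e+5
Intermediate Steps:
t = 241 (t = 229 + 12 = 241)
r(N) = 1/(241 + N) (r(N) = 1/(N + 241) = 1/(241 + N))
r(315) + J = 1/(241 + 315) + 294976 = 1/556 + 294976 = 164006657/556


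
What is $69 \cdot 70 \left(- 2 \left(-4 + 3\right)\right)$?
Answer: $9660$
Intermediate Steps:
$69 \cdot 70 \left(- 2 \left(-4 + 3\right)\right) = 4830 \left(\left(-2\right) \left(-1\right)\right) = 4830 \cdot 2 = 9660$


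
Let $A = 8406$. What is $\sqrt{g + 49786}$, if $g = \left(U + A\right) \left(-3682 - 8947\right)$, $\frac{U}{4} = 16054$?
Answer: $2 i \sqrt{229273363} \approx 30284.0 i$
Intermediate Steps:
$U = 64216$ ($U = 4 \cdot 16054 = 64216$)
$g = -917143238$ ($g = \left(64216 + 8406\right) \left(-3682 - 8947\right) = 72622 \left(-12629\right) = -917143238$)
$\sqrt{g + 49786} = \sqrt{-917143238 + 49786} = \sqrt{-917093452} = 2 i \sqrt{229273363}$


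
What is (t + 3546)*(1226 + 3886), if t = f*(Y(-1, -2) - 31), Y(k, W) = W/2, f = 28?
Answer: 13546800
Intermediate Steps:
Y(k, W) = W/2 (Y(k, W) = W*(1/2) = W/2)
t = -896 (t = 28*((1/2)*(-2) - 31) = 28*(-1 - 31) = 28*(-32) = -896)
(t + 3546)*(1226 + 3886) = (-896 + 3546)*(1226 + 3886) = 2650*5112 = 13546800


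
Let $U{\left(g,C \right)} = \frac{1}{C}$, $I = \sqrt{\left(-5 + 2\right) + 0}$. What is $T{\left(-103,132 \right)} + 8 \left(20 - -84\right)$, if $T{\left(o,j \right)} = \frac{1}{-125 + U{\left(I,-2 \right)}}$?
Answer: $\frac{208830}{251} \approx 831.99$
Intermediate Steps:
$I = i \sqrt{3}$ ($I = \sqrt{-3 + 0} = \sqrt{-3} = i \sqrt{3} \approx 1.732 i$)
$T{\left(o,j \right)} = - \frac{2}{251}$ ($T{\left(o,j \right)} = \frac{1}{-125 + \frac{1}{-2}} = \frac{1}{-125 - \frac{1}{2}} = \frac{1}{- \frac{251}{2}} = - \frac{2}{251}$)
$T{\left(-103,132 \right)} + 8 \left(20 - -84\right) = - \frac{2}{251} + 8 \left(20 - -84\right) = - \frac{2}{251} + 8 \left(20 + 84\right) = - \frac{2}{251} + 8 \cdot 104 = - \frac{2}{251} + 832 = \frac{208830}{251}$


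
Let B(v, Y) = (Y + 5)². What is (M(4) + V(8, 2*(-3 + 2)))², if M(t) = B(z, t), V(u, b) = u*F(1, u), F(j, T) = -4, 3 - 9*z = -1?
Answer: 2401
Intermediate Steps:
z = 4/9 (z = ⅓ - ⅑*(-1) = ⅓ + ⅑ = 4/9 ≈ 0.44444)
B(v, Y) = (5 + Y)²
V(u, b) = -4*u (V(u, b) = u*(-4) = -4*u)
M(t) = (5 + t)²
(M(4) + V(8, 2*(-3 + 2)))² = ((5 + 4)² - 4*8)² = (9² - 32)² = (81 - 32)² = 49² = 2401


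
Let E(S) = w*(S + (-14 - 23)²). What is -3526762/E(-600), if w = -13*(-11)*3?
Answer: -3526762/329901 ≈ -10.690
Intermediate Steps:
w = 429 (w = 143*3 = 429)
E(S) = 587301 + 429*S (E(S) = 429*(S + (-14 - 23)²) = 429*(S + (-37)²) = 429*(S + 1369) = 429*(1369 + S) = 587301 + 429*S)
-3526762/E(-600) = -3526762/(587301 + 429*(-600)) = -3526762/(587301 - 257400) = -3526762/329901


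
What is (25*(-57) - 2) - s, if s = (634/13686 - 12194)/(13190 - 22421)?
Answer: -5307282248/3715749 ≈ -1428.3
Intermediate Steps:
s = 4908425/3715749 (s = (634*(1/13686) - 12194)/(-9231) = (317/6843 - 12194)*(-1/9231) = -83443225/6843*(-1/9231) = 4908425/3715749 ≈ 1.3210)
(25*(-57) - 2) - s = (25*(-57) - 2) - 1*4908425/3715749 = (-1425 - 2) - 4908425/3715749 = -1427 - 4908425/3715749 = -5307282248/3715749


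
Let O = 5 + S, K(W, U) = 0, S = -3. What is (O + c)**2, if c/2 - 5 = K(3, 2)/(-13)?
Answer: 144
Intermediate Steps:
c = 10 (c = 10 + 2*(0/(-13)) = 10 + 2*(0*(-1/13)) = 10 + 2*0 = 10 + 0 = 10)
O = 2 (O = 5 - 3 = 2)
(O + c)**2 = (2 + 10)**2 = 12**2 = 144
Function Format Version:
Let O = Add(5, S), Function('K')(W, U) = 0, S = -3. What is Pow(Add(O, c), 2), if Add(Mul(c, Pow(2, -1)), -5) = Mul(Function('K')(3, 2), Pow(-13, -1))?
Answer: 144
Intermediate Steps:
c = 10 (c = Add(10, Mul(2, Mul(0, Pow(-13, -1)))) = Add(10, Mul(2, Mul(0, Rational(-1, 13)))) = Add(10, Mul(2, 0)) = Add(10, 0) = 10)
O = 2 (O = Add(5, -3) = 2)
Pow(Add(O, c), 2) = Pow(Add(2, 10), 2) = Pow(12, 2) = 144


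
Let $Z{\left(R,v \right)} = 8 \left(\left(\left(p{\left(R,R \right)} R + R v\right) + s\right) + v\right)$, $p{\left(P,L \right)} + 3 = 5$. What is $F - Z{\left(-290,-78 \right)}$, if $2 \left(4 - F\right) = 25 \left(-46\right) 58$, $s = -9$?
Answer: $-142270$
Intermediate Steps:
$p{\left(P,L \right)} = 2$ ($p{\left(P,L \right)} = -3 + 5 = 2$)
$F = 33354$ ($F = 4 - \frac{25 \left(-46\right) 58}{2} = 4 - \frac{\left(-1150\right) 58}{2} = 4 - -33350 = 4 + 33350 = 33354$)
$Z{\left(R,v \right)} = -72 + 8 v + 16 R + 8 R v$ ($Z{\left(R,v \right)} = 8 \left(\left(\left(2 R + R v\right) - 9\right) + v\right) = 8 \left(\left(-9 + 2 R + R v\right) + v\right) = 8 \left(-9 + v + 2 R + R v\right) = -72 + 8 v + 16 R + 8 R v$)
$F - Z{\left(-290,-78 \right)} = 33354 - \left(-72 + 8 \left(-78\right) + 16 \left(-290\right) + 8 \left(-290\right) \left(-78\right)\right) = 33354 - \left(-72 - 624 - 4640 + 180960\right) = 33354 - 175624 = -142270$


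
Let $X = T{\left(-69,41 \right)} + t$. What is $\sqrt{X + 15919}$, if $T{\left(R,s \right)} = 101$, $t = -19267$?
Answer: $i \sqrt{3247} \approx 56.982 i$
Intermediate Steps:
$X = -19166$ ($X = 101 - 19267 = -19166$)
$\sqrt{X + 15919} = \sqrt{-19166 + 15919} = \sqrt{-3247} = i \sqrt{3247}$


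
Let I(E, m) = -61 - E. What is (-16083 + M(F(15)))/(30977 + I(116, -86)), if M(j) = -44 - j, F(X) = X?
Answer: -1153/2200 ≈ -0.52409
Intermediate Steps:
(-16083 + M(F(15)))/(30977 + I(116, -86)) = (-16083 + (-44 - 1*15))/(30977 + (-61 - 1*116)) = (-16083 + (-44 - 15))/(30977 + (-61 - 116)) = (-16083 - 59)/(30977 - 177) = -16142/30800 = -16142*1/30800 = -1153/2200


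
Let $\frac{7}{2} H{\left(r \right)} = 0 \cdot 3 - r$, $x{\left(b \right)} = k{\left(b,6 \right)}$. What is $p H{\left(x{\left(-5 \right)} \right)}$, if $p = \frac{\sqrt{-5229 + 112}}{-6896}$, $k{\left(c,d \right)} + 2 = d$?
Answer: $\frac{i \sqrt{5117}}{6034} \approx 0.011855 i$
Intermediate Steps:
$k{\left(c,d \right)} = -2 + d$
$x{\left(b \right)} = 4$ ($x{\left(b \right)} = -2 + 6 = 4$)
$p = - \frac{i \sqrt{5117}}{6896}$ ($p = \sqrt{-5117} \left(- \frac{1}{6896}\right) = i \sqrt{5117} \left(- \frac{1}{6896}\right) = - \frac{i \sqrt{5117}}{6896} \approx - 0.010373 i$)
$H{\left(r \right)} = - \frac{2 r}{7}$ ($H{\left(r \right)} = \frac{2 \left(0 \cdot 3 - r\right)}{7} = \frac{2 \left(0 - r\right)}{7} = \frac{2 \left(- r\right)}{7} = - \frac{2 r}{7}$)
$p H{\left(x{\left(-5 \right)} \right)} = - \frac{i \sqrt{5117}}{6896} \left(\left(- \frac{2}{7}\right) 4\right) = - \frac{i \sqrt{5117}}{6896} \left(- \frac{8}{7}\right) = \frac{i \sqrt{5117}}{6034}$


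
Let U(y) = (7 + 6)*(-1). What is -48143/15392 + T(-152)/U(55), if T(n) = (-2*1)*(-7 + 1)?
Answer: -62351/15392 ≈ -4.0509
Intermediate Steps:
U(y) = -13 (U(y) = 13*(-1) = -13)
T(n) = 12 (T(n) = -2*(-6) = 12)
-48143/15392 + T(-152)/U(55) = -48143/15392 + 12/(-13) = -48143*1/15392 + 12*(-1/13) = -48143/15392 - 12/13 = -62351/15392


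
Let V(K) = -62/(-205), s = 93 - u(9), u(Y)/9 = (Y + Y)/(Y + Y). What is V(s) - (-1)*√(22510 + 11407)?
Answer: 62/205 + √33917 ≈ 184.47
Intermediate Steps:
u(Y) = 9 (u(Y) = 9*((Y + Y)/(Y + Y)) = 9*((2*Y)/((2*Y))) = 9*((2*Y)*(1/(2*Y))) = 9*1 = 9)
s = 84 (s = 93 - 1*9 = 93 - 9 = 84)
V(K) = 62/205 (V(K) = -62*(-1/205) = 62/205)
V(s) - (-1)*√(22510 + 11407) = 62/205 - (-1)*√(22510 + 11407) = 62/205 - (-1)*√33917 = 62/205 + √33917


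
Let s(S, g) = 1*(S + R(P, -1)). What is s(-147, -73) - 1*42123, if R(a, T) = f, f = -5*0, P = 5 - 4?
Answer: -42270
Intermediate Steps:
P = 1
f = 0
R(a, T) = 0
s(S, g) = S (s(S, g) = 1*(S + 0) = 1*S = S)
s(-147, -73) - 1*42123 = -147 - 1*42123 = -147 - 42123 = -42270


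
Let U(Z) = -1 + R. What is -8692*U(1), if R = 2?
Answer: -8692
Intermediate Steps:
U(Z) = 1 (U(Z) = -1 + 2 = 1)
-8692*U(1) = -8692*1 = -8692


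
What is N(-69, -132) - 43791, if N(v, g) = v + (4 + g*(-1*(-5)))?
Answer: -44516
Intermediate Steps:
N(v, g) = 4 + v + 5*g (N(v, g) = v + (4 + g*5) = v + (4 + 5*g) = 4 + v + 5*g)
N(-69, -132) - 43791 = (4 - 69 + 5*(-132)) - 43791 = (4 - 69 - 660) - 43791 = -725 - 43791 = -44516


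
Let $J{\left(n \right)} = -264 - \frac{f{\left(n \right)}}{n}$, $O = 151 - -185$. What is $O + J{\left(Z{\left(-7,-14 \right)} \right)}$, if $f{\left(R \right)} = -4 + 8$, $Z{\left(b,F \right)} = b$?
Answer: $\frac{508}{7} \approx 72.571$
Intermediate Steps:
$f{\left(R \right)} = 4$
$O = 336$ ($O = 151 + 185 = 336$)
$J{\left(n \right)} = -264 - \frac{4}{n}$
$O + J{\left(Z{\left(-7,-14 \right)} \right)} = 336 - \left(264 + \frac{4}{-7}\right) = 336 - \frac{1844}{7} = \frac{508}{7}$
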